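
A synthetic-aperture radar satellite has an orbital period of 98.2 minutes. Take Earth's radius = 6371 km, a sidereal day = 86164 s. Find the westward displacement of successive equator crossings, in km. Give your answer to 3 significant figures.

2740 km

T = 98.2 min = 5892.0 s.
During one orbit Earth rotates (5892.0 / 86164) × 360° = 24.62°.
At the equator that is 24.62° × (2π·6371/360) km/° = 24.62 × 111.2 = 2737 km.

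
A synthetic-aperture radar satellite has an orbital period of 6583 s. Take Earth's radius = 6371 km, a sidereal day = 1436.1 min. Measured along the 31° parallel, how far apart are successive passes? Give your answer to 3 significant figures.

Node shift per orbit = (6583.0/86166) × 360° = 27.50°.
Equatorial spacing = 27.50 × 111.2 km/° = 3058 km.
At 31° latitude, spacing = 3058 × cos(31°) = 2621 km.

2620 km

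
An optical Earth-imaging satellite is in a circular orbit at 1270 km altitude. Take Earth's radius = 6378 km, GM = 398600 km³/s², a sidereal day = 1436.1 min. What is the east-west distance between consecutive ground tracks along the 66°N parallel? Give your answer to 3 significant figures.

Semi-major axis a = 6378 + 1270 = 7648 km. Period T = 2π√(a³/μ) = 2π√(7648³/398600) = 6656.3 s = 110.94 min.
Node shift per orbit = (6656.3/86166) × 360° = 27.81°.
Equatorial spacing = 27.81 × 111.3 km/° = 3096 km.
At 66° latitude, spacing = 3096 × cos(66°) = 1259 km.

1260 km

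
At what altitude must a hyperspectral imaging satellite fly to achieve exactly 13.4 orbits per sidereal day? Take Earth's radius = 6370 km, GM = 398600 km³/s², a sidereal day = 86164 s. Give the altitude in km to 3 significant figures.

Required period T = 86164 / 13.4 = 6430.1 s.
From T = 2π√(a³/μ): a = (μ T²/4π²)^(1/3) = (398600 × 6430.1² / 4π²)^(1/3) = 7474 km.
Altitude h = a − R = 7474 − 6370 = 1104 km.

1100 km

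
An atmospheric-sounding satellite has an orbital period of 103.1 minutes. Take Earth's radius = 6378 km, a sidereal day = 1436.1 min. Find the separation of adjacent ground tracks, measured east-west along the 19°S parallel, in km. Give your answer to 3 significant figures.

2720 km

T = 103.1 min = 6186.0 s.
Node shift per orbit = (6186.0/86166) × 360° = 25.84°.
Equatorial spacing = 25.84 × 111.3 km/° = 2877 km.
At 19° latitude, spacing = 2877 × cos(19°) = 2720 km.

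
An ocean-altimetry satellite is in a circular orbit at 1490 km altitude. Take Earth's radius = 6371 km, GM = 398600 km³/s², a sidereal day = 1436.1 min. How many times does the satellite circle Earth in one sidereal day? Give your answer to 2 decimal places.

12.42

Semi-major axis a = 6371 + 1490 = 7861 km. Period T = 2π√(a³/μ) = 2π√(7861³/398600) = 6936.3 s = 115.61 min.
Orbits per sidereal day = 86166 / 6936.3 = 12.422.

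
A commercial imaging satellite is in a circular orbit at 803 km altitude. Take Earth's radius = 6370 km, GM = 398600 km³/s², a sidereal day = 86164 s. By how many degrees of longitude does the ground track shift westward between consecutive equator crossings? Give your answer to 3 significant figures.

Semi-major axis a = 6370 + 803 = 7173 km. Period T = 2π√(a³/μ) = 2π√(7173³/398600) = 6045.9 s = 100.77 min.
During one orbit Earth rotates (6045.9 / 86164) × 360° = 25.26°.

25.3°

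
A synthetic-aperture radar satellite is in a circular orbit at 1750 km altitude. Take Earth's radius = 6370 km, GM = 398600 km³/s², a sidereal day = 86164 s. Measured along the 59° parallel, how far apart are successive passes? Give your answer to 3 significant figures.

Semi-major axis a = 6370 + 1750 = 8120 km. Period T = 2π√(a³/μ) = 2π√(8120³/398600) = 7281.9 s = 121.37 min.
Node shift per orbit = (7281.9/86164) × 360° = 30.42°.
Equatorial spacing = 30.42 × 111.2 km/° = 3383 km.
At 59° latitude, spacing = 3383 × cos(59°) = 1742 km.

1740 km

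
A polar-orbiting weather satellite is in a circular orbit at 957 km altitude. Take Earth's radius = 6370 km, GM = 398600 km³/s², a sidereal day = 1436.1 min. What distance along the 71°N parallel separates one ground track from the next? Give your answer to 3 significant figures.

944 km

Semi-major axis a = 6370 + 957 = 7327 km. Period T = 2π√(a³/μ) = 2π√(7327³/398600) = 6241.7 s = 104.03 min.
Node shift per orbit = (6241.7/86166) × 360° = 26.08°.
Equatorial spacing = 26.08 × 111.2 km/° = 2899 km.
At 71° latitude, spacing = 2899 × cos(71°) = 944 km.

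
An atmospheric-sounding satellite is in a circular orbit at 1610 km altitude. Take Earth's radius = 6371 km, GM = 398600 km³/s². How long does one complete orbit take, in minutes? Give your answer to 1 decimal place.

118.3 min

Semi-major axis a = 6371 + 1610 = 7981 km. Period T = 2π√(a³/μ) = 2π√(7981³/398600) = 7095.7 s = 118.26 min.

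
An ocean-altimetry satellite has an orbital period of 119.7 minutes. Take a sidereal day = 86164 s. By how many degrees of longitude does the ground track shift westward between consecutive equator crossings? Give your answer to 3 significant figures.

T = 119.7 min = 7182.0 s.
During one orbit Earth rotates (7182.0 / 86164) × 360° = 30.01°.

30.0°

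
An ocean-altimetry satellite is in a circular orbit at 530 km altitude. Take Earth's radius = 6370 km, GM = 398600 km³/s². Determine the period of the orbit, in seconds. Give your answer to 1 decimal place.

5704.1 seconds

Semi-major axis a = 6370 + 530 = 6900 km. Period T = 2π√(a³/μ) = 2π√(6900³/398600) = 5704.1 s = 95.07 min.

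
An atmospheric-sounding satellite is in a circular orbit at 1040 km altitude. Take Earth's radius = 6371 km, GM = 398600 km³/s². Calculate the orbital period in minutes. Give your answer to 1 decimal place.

105.8 min

Semi-major axis a = 6371 + 1040 = 7411 km. Period T = 2π√(a³/μ) = 2π√(7411³/398600) = 6349.3 s = 105.82 min.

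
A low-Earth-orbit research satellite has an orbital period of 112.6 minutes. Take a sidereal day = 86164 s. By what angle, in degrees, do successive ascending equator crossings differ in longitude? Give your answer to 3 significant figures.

28.2°

T = 112.6 min = 6756.0 s.
During one orbit Earth rotates (6756.0 / 86164) × 360° = 28.23°.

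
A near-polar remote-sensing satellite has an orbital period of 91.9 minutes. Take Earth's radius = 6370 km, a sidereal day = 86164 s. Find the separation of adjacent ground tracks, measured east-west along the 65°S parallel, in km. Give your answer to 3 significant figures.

1080 km

T = 91.9 min = 5514.0 s.
Node shift per orbit = (5514.0/86164) × 360° = 23.04°.
Equatorial spacing = 23.04 × 111.2 km/° = 2561 km.
At 65° latitude, spacing = 2561 × cos(65°) = 1082 km.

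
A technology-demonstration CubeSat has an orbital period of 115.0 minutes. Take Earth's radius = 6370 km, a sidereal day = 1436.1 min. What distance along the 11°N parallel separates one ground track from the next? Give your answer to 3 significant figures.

T = 115.0 min = 6900.0 s.
Node shift per orbit = (6900.0/86166) × 360° = 28.83°.
Equatorial spacing = 28.83 × 111.2 km/° = 3205 km.
At 11° latitude, spacing = 3205 × cos(11°) = 3146 km.

3150 km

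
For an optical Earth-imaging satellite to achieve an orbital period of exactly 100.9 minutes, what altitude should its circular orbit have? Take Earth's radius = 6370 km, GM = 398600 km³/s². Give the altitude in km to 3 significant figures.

809 km

T = 100.9 min = 6054.0 s.
From T = 2π√(a³/μ): a = (μ T²/4π²)^(1/3) = (398600 × 6054.0² / 4π²)^(1/3) = 7179 km.
Altitude h = a − R = 7179 − 6370 = 809 km.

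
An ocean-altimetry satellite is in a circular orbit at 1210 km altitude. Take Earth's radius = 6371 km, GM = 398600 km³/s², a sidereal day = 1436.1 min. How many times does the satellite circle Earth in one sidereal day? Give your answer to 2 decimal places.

13.12

Semi-major axis a = 6371 + 1210 = 7581 km. Period T = 2π√(a³/μ) = 2π√(7581³/398600) = 6569.0 s = 109.48 min.
Orbits per sidereal day = 86166 / 6569.0 = 13.117.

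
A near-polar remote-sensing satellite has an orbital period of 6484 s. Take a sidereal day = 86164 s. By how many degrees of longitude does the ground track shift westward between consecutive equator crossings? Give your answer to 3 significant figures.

27.1°

During one orbit Earth rotates (6484.0 / 86164) × 360° = 27.09°.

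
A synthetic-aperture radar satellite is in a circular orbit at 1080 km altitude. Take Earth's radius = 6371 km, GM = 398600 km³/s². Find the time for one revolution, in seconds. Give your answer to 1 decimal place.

Semi-major axis a = 6371 + 1080 = 7451 km. Period T = 2π√(a³/μ) = 2π√(7451³/398600) = 6400.8 s = 106.68 min.

6400.8 seconds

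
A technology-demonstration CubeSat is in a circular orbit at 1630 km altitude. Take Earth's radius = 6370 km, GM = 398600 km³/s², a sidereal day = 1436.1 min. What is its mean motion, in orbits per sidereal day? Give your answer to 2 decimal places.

12.10

Semi-major axis a = 6370 + 1630 = 8000 km. Period T = 2π√(a³/μ) = 2π√(8000³/398600) = 7121.1 s = 118.68 min.
Orbits per sidereal day = 86166 / 7121.1 = 12.100.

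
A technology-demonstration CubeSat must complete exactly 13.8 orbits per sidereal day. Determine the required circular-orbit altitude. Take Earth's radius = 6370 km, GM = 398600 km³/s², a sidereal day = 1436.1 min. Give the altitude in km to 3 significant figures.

959 km

Required period T = 86166 / 13.8 = 6243.9 s.
From T = 2π√(a³/μ): a = (μ T²/4π²)^(1/3) = (398600 × 6243.9² / 4π²)^(1/3) = 7329 km.
Altitude h = a − R = 7329 − 6370 = 959 km.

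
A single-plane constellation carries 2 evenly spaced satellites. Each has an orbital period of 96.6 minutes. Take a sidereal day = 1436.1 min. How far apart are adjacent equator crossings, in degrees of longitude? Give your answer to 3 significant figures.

12.1°

T = 96.6 min = 5796.0 s.
Single-satellite node shift = (5796.0/86166) × 360° = 24.22°.
With 2 satellites evenly phased, successive equator crossings are 24.22/2 = 12.108° apart.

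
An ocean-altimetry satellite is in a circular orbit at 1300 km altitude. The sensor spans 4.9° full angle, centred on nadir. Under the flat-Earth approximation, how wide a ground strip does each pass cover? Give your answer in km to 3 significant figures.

Half-angle = 4.9°/2 = 2.45°.
Swath width ≈ 2h·tan(θ/2) = 2 × 1300 × tan(2.45°) = 111.2 km.

111 km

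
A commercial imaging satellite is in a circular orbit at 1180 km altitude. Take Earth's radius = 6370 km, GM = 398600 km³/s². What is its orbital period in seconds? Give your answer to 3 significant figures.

Semi-major axis a = 6370 + 1180 = 7550 km. Period T = 2π√(a³/μ) = 2π√(7550³/398600) = 6528.8 s = 108.81 min.

6530 seconds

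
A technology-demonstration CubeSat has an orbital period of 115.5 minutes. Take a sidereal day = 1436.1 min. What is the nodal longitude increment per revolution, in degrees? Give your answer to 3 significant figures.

T = 115.5 min = 6930.0 s.
During one orbit Earth rotates (6930.0 / 86166) × 360° = 28.95°.

29.0°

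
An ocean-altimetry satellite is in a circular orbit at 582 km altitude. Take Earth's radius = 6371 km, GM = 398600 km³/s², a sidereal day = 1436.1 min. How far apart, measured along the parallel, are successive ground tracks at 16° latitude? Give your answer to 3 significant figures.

2580 km

Semi-major axis a = 6371 + 582 = 6953 km. Period T = 2π√(a³/μ) = 2π√(6953³/398600) = 5769.9 s = 96.17 min.
Node shift per orbit = (5769.9/86166) × 360° = 24.11°.
Equatorial spacing = 24.11 × 111.2 km/° = 2681 km.
At 16° latitude, spacing = 2681 × cos(16°) = 2577 km.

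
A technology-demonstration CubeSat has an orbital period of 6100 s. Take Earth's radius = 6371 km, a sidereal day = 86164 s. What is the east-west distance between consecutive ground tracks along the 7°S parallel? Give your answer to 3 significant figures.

2810 km

Node shift per orbit = (6100.0/86164) × 360° = 25.49°.
Equatorial spacing = 25.49 × 111.2 km/° = 2834 km.
At 7° latitude, spacing = 2834 × cos(7°) = 2813 km.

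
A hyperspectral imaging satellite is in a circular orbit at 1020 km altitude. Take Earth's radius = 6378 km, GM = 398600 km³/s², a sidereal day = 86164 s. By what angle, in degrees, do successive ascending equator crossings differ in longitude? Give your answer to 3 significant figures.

26.5°

Semi-major axis a = 6378 + 1020 = 7398 km. Period T = 2π√(a³/μ) = 2π√(7398³/398600) = 6332.6 s = 105.54 min.
During one orbit Earth rotates (6332.6 / 86164) × 360° = 26.46°.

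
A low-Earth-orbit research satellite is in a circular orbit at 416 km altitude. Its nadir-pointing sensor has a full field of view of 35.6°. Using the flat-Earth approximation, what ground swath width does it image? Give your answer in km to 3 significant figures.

267 km

Half-angle = 35.6°/2 = 17.8°.
Swath width ≈ 2h·tan(θ/2) = 2 × 416 × tan(17.8°) = 267.1 km.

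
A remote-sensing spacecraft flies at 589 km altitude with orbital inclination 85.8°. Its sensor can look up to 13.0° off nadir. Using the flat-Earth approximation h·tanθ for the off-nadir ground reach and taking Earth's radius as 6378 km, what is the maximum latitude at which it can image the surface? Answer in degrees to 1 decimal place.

For a prograde orbit the ground track reaches latitude ±i = ±85.8°.
Sensor half-swath on the ground ≈ 589·tan(13.0°) = 136 km = 1.22° of latitude.
Maximum observable latitude ≈ 85.8 + 1.22 = 87.0°.

87.0°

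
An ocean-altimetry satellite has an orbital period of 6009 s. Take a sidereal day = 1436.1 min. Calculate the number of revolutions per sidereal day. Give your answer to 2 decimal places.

Orbits per sidereal day = 86166 / 6009.0 = 14.339.

14.34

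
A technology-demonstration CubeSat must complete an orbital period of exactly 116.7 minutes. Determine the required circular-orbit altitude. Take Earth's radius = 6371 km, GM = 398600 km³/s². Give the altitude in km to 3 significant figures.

T = 116.7 min = 7002.0 s.
From T = 2π√(a³/μ): a = (μ T²/4π²)^(1/3) = (398600 × 7002.0² / 4π²)^(1/3) = 7911 km.
Altitude h = a − R = 7911 − 6371 = 1540 km.

1540 km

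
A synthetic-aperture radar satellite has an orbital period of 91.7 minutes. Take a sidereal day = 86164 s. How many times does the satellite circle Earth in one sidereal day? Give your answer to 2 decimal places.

15.66

T = 91.7 min = 5502.0 s.
Orbits per sidereal day = 86164 / 5502.0 = 15.660.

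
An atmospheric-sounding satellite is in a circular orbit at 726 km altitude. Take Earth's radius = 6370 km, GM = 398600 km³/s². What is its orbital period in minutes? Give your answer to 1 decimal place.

Semi-major axis a = 6370 + 726 = 7096 km. Period T = 2π√(a³/μ) = 2π√(7096³/398600) = 5948.8 s = 99.15 min.

99.1 min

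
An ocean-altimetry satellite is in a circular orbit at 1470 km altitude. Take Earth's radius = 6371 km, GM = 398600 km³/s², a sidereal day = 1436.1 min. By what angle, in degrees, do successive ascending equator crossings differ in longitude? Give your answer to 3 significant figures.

Semi-major axis a = 6371 + 1470 = 7841 km. Period T = 2π√(a³/μ) = 2π√(7841³/398600) = 6909.8 s = 115.16 min.
During one orbit Earth rotates (6909.8 / 86166) × 360° = 28.87°.

28.9°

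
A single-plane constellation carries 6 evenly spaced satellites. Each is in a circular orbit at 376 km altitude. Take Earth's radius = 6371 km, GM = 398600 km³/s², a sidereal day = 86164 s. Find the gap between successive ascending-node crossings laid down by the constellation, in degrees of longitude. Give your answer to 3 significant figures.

Semi-major axis a = 6371 + 376 = 6747 km. Period T = 2π√(a³/μ) = 2π√(6747³/398600) = 5515.4 s = 91.92 min.
Single-satellite node shift = (5515.4/86164) × 360° = 23.04°.
With 6 satellites evenly phased, successive equator crossings are 23.04/6 = 3.841° apart.

3.84°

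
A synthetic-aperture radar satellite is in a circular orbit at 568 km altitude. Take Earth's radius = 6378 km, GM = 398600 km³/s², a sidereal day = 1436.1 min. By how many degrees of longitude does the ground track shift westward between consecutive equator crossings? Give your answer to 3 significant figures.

Semi-major axis a = 6378 + 568 = 6946 km. Period T = 2π√(a³/μ) = 2π√(6946³/398600) = 5761.2 s = 96.02 min.
During one orbit Earth rotates (5761.2 / 86166) × 360° = 24.07°.

24.1°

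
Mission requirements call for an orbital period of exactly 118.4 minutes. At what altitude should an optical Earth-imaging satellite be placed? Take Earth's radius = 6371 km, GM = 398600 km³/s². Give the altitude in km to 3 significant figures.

T = 118.4 min = 7104.0 s.
From T = 2π√(a³/μ): a = (μ T²/4π²)^(1/3) = (398600 × 7104.0² / 4π²)^(1/3) = 7987 km.
Altitude h = a − R = 7987 − 6371 = 1616 km.

1620 km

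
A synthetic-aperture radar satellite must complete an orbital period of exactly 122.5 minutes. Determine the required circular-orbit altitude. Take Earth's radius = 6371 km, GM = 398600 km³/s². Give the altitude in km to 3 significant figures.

1800 km

T = 122.5 min = 7350.0 s.
From T = 2π√(a³/μ): a = (μ T²/4π²)^(1/3) = (398600 × 7350.0² / 4π²)^(1/3) = 8171 km.
Altitude h = a − R = 8171 − 6371 = 1800 km.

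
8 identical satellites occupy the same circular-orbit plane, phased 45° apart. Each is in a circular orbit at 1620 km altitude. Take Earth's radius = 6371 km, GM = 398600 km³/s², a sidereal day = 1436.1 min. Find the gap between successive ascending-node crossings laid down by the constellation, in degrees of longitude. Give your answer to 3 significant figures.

3.71°

Semi-major axis a = 6371 + 1620 = 7991 km. Period T = 2π√(a³/μ) = 2π√(7991³/398600) = 7109.1 s = 118.48 min.
Single-satellite node shift = (7109.1/86166) × 360° = 29.70°.
With 8 satellites evenly phased, successive equator crossings are 29.70/8 = 3.713° apart.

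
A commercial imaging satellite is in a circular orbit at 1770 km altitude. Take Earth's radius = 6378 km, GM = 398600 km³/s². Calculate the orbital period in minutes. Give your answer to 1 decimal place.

Semi-major axis a = 6378 + 1770 = 8148 km. Period T = 2π√(a³/μ) = 2π√(8148³/398600) = 7319.6 s = 121.99 min.

122.0 min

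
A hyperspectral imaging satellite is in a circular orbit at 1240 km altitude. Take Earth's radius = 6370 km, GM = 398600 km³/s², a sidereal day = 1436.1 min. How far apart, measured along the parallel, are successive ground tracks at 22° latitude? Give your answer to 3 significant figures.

Semi-major axis a = 6370 + 1240 = 7610 km. Period T = 2π√(a³/μ) = 2π√(7610³/398600) = 6606.8 s = 110.11 min.
Node shift per orbit = (6606.8/86166) × 360° = 27.60°.
Equatorial spacing = 27.60 × 111.2 km/° = 3069 km.
At 22° latitude, spacing = 3069 × cos(22°) = 2845 km.

2850 km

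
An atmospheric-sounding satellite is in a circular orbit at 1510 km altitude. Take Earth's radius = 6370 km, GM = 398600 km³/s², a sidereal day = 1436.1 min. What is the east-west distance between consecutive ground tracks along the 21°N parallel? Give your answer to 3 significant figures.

3020 km

Semi-major axis a = 6370 + 1510 = 7880 km. Period T = 2π√(a³/μ) = 2π√(7880³/398600) = 6961.5 s = 116.02 min.
Node shift per orbit = (6961.5/86166) × 360° = 29.08°.
Equatorial spacing = 29.08 × 111.2 km/° = 3234 km.
At 21° latitude, spacing = 3234 × cos(21°) = 3019 km.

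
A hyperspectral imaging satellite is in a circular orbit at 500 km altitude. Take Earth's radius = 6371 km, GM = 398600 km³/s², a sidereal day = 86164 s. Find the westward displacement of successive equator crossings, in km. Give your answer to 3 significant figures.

2630 km

Semi-major axis a = 6371 + 500 = 6871 km. Period T = 2π√(a³/μ) = 2π√(6871³/398600) = 5668.1 s = 94.47 min.
During one orbit Earth rotates (5668.1 / 86164) × 360° = 23.68°.
At the equator that is 23.68° × (2π·6371/360) km/° = 23.68 × 111.2 = 2633 km.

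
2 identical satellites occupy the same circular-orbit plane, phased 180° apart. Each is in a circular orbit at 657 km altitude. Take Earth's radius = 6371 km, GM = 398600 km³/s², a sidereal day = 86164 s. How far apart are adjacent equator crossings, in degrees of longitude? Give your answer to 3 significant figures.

12.2°

Semi-major axis a = 6371 + 657 = 7028 km. Period T = 2π√(a³/μ) = 2π√(7028³/398600) = 5863.5 s = 97.73 min.
Single-satellite node shift = (5863.5/86164) × 360° = 24.50°.
With 2 satellites evenly phased, successive equator crossings are 24.50/2 = 12.249° apart.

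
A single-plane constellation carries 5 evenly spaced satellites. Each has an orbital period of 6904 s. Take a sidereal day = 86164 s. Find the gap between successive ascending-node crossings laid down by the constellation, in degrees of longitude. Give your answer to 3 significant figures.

Single-satellite node shift = (6904.0/86164) × 360° = 28.85°.
With 5 satellites evenly phased, successive equator crossings are 28.85/5 = 5.769° apart.

5.77°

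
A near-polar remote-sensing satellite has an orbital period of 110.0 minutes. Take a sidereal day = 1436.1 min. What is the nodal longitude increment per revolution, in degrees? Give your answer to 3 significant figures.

27.6°

T = 110.0 min = 6600.0 s.
During one orbit Earth rotates (6600.0 / 86166) × 360° = 27.57°.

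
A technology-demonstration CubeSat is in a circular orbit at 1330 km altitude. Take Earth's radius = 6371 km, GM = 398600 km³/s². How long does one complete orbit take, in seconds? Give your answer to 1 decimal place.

Semi-major axis a = 6371 + 1330 = 7701 km. Period T = 2π√(a³/μ) = 2π√(7701³/398600) = 6725.6 s = 112.09 min.

6725.6 seconds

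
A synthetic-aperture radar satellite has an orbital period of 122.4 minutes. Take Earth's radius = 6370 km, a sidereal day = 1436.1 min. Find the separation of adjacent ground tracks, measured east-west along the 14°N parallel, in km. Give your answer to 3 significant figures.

T = 122.4 min = 7344.0 s.
Node shift per orbit = (7344.0/86166) × 360° = 30.68°.
Equatorial spacing = 30.68 × 111.2 km/° = 3411 km.
At 14° latitude, spacing = 3411 × cos(14°) = 3310 km.

3310 km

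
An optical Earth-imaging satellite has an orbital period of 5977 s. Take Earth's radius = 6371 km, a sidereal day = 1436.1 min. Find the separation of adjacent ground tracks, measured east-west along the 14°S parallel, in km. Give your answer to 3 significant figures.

Node shift per orbit = (5977.0/86166) × 360° = 24.97°.
Equatorial spacing = 24.97 × 111.2 km/° = 2777 km.
At 14° latitude, spacing = 2777 × cos(14°) = 2694 km.

2690 km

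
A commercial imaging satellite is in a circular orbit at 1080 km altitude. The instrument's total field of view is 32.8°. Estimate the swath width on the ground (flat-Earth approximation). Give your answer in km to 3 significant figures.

Half-angle = 32.8°/2 = 16.4°.
Swath width ≈ 2h·tan(θ/2) = 2 × 1080 × tan(16.4°) = 635.7 km.

636 km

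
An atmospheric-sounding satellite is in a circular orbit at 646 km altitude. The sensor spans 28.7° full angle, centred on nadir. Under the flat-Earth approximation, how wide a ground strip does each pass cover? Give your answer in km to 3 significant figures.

Half-angle = 28.7°/2 = 14.35°.
Swath width ≈ 2h·tan(θ/2) = 2 × 646 × tan(14.35°) = 330.5 km.

331 km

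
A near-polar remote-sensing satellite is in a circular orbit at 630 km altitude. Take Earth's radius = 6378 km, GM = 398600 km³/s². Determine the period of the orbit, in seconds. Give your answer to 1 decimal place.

5838.5 seconds

Semi-major axis a = 6378 + 630 = 7008 km. Period T = 2π√(a³/μ) = 2π√(7008³/398600) = 5838.5 s = 97.31 min.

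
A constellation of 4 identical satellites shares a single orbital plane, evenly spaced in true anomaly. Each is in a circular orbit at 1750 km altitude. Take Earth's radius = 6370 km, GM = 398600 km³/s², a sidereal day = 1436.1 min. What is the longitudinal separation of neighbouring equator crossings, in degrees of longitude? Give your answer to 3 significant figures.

7.61°

Semi-major axis a = 6370 + 1750 = 8120 km. Period T = 2π√(a³/μ) = 2π√(8120³/398600) = 7281.9 s = 121.37 min.
Single-satellite node shift = (7281.9/86166) × 360° = 30.42°.
With 4 satellites evenly phased, successive equator crossings are 30.42/4 = 7.606° apart.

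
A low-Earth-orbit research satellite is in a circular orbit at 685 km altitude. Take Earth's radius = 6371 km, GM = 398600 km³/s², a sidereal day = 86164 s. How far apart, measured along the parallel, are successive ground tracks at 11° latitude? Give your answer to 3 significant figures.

Semi-major axis a = 6371 + 685 = 7056 km. Period T = 2π√(a³/μ) = 2π√(7056³/398600) = 5898.6 s = 98.31 min.
Node shift per orbit = (5898.6/86164) × 360° = 24.64°.
Equatorial spacing = 24.64 × 111.2 km/° = 2740 km.
At 11° latitude, spacing = 2740 × cos(11°) = 2690 km.

2690 km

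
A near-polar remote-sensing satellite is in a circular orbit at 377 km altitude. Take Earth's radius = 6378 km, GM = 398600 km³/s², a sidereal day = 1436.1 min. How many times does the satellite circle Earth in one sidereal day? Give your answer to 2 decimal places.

Semi-major axis a = 6378 + 377 = 6755 km. Period T = 2π√(a³/μ) = 2π√(6755³/398600) = 5525.2 s = 92.09 min.
Orbits per sidereal day = 86166 / 5525.2 = 15.595.

15.60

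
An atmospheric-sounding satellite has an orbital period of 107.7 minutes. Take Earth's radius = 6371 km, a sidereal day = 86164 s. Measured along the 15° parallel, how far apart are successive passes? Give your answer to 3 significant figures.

2900 km

T = 107.7 min = 6462.0 s.
Node shift per orbit = (6462.0/86164) × 360° = 27.00°.
Equatorial spacing = 27.00 × 111.2 km/° = 3002 km.
At 15° latitude, spacing = 3002 × cos(15°) = 2900 km.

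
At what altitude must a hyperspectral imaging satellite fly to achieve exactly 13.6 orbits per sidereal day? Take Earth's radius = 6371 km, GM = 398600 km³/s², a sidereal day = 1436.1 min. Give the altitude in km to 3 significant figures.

Required period T = 86166 / 13.6 = 6335.7 s.
From T = 2π√(a³/μ): a = (μ T²/4π²)^(1/3) = (398600 × 6335.7² / 4π²)^(1/3) = 7400 km.
Altitude h = a − R = 7400 − 6371 = 1029 km.

1030 km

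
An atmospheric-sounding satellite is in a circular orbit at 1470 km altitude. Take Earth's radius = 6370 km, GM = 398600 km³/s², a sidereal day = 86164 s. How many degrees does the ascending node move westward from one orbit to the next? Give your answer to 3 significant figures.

28.9°

Semi-major axis a = 6370 + 1470 = 7840 km. Period T = 2π√(a³/μ) = 2π√(7840³/398600) = 6908.5 s = 115.14 min.
During one orbit Earth rotates (6908.5 / 86164) × 360° = 28.86°.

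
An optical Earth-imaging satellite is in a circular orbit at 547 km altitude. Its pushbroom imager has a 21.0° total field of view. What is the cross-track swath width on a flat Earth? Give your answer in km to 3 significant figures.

203 km

Half-angle = 21.0°/2 = 10.5°.
Swath width ≈ 2h·tan(θ/2) = 2 × 547 × tan(10.5°) = 202.8 km.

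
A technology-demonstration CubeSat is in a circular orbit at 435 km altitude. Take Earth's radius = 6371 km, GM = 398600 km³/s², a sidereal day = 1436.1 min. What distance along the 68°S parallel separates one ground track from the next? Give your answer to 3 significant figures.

972 km

Semi-major axis a = 6371 + 435 = 6806 km. Period T = 2π√(a³/μ) = 2π√(6806³/398600) = 5587.9 s = 93.13 min.
Node shift per orbit = (5587.9/86166) × 360° = 23.35°.
Equatorial spacing = 23.35 × 111.2 km/° = 2596 km.
At 68° latitude, spacing = 2596 × cos(68°) = 972 km.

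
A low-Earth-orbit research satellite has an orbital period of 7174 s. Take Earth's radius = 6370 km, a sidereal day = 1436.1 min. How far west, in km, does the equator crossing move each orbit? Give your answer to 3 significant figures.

During one orbit Earth rotates (7174.0 / 86166) × 360° = 29.97°.
At the equator that is 29.97° × (2π·6370/360) km/° = 29.97 × 111.2 = 3332 km.

3330 km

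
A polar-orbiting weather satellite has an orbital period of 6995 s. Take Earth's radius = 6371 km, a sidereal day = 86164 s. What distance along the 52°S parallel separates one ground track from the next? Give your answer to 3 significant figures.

2000 km

Node shift per orbit = (6995.0/86164) × 360° = 29.23°.
Equatorial spacing = 29.23 × 111.2 km/° = 3250 km.
At 52° latitude, spacing = 3250 × cos(52°) = 2001 km.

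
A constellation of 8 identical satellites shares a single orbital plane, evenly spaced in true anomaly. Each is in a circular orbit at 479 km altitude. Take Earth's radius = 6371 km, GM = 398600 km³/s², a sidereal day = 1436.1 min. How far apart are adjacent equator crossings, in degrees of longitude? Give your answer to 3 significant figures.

Semi-major axis a = 6371 + 479 = 6850 km. Period T = 2π√(a³/μ) = 2π√(6850³/398600) = 5642.2 s = 94.04 min.
Single-satellite node shift = (5642.2/86166) × 360° = 23.57°.
With 8 satellites evenly phased, successive equator crossings are 23.57/8 = 2.947° apart.

2.95°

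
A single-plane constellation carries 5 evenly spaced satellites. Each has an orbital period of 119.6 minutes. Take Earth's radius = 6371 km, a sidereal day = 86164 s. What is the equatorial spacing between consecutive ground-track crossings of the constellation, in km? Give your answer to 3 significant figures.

T = 119.6 min = 7176.0 s.
Single-satellite node shift = (7176.0/86164) × 360° = 29.98°.
With 5 satellites evenly phased, successive equator crossings are 29.98/5 = 5.996° apart.
That is 5.996 × 111.2 = 667 km at the equator.

667 km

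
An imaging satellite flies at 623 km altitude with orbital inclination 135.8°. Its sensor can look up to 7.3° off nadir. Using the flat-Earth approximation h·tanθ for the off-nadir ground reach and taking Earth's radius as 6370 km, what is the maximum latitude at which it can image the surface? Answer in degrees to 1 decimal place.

Retrograde orbit: the ground track reaches ±(180° − i) = ±(180 − 135.8) = ±44.2°.
Sensor half-swath on the ground ≈ 623·tan(7.3°) = 80 km = 0.72° of latitude.
Maximum observable latitude ≈ 44.2 + 0.72 = 44.9°.

44.9°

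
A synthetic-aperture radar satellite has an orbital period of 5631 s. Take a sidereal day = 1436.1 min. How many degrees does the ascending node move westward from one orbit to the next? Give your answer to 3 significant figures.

23.5°

During one orbit Earth rotates (5631.0 / 86166) × 360° = 23.53°.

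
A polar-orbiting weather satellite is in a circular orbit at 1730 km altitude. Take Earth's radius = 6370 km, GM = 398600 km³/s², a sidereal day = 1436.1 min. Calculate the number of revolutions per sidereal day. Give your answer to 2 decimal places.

Semi-major axis a = 6370 + 1730 = 8100 km. Period T = 2π√(a³/μ) = 2π√(8100³/398600) = 7255.0 s = 120.92 min.
Orbits per sidereal day = 86166 / 7255.0 = 11.877.

11.88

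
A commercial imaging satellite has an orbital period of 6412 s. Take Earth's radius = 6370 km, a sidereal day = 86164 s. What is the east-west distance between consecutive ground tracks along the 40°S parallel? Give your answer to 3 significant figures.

Node shift per orbit = (6412.0/86164) × 360° = 26.79°.
Equatorial spacing = 26.79 × 111.2 km/° = 2978 km.
At 40° latitude, spacing = 2978 × cos(40°) = 2282 km.

2280 km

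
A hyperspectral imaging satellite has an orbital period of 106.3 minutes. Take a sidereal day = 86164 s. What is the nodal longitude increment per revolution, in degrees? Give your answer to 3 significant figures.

T = 106.3 min = 6378.0 s.
During one orbit Earth rotates (6378.0 / 86164) × 360° = 26.65°.

26.6°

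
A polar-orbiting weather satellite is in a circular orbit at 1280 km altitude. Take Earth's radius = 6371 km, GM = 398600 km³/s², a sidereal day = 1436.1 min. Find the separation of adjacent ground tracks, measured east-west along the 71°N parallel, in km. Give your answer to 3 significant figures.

Semi-major axis a = 6371 + 1280 = 7651 km. Period T = 2π√(a³/μ) = 2π√(7651³/398600) = 6660.2 s = 111.00 min.
Node shift per orbit = (6660.2/86166) × 360° = 27.83°.
Equatorial spacing = 27.83 × 111.2 km/° = 3094 km.
At 71° latitude, spacing = 3094 × cos(71°) = 1007 km.

1010 km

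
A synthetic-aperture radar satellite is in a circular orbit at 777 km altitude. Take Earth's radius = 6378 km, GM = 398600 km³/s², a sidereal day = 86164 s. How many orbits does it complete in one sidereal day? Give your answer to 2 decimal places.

14.31

Semi-major axis a = 6378 + 777 = 7155 km. Period T = 2π√(a³/μ) = 2π√(7155³/398600) = 6023.2 s = 100.39 min.
Orbits per sidereal day = 86164 / 6023.2 = 14.305.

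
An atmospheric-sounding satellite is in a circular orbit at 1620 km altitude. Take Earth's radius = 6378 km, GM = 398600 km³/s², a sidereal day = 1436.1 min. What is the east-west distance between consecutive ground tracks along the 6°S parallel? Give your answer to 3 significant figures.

3290 km

Semi-major axis a = 6378 + 1620 = 7998 km. Period T = 2π√(a³/μ) = 2π√(7998³/398600) = 7118.4 s = 118.64 min.
Node shift per orbit = (7118.4/86166) × 360° = 29.74°.
Equatorial spacing = 29.74 × 111.3 km/° = 3311 km.
At 6° latitude, spacing = 3311 × cos(6°) = 3293 km.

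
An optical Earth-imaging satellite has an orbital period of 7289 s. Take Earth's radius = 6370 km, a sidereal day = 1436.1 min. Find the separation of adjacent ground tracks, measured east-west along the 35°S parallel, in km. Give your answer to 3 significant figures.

2770 km

Node shift per orbit = (7289.0/86166) × 360° = 30.45°.
Equatorial spacing = 30.45 × 111.2 km/° = 3386 km.
At 35° latitude, spacing = 3386 × cos(35°) = 2773 km.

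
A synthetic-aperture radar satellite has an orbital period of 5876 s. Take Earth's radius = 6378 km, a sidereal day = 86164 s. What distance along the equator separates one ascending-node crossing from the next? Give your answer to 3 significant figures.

During one orbit Earth rotates (5876.0 / 86164) × 360° = 24.55°.
At the equator that is 24.55° × (2π·6378/360) km/° = 24.55 × 111.3 = 2733 km.

2730 km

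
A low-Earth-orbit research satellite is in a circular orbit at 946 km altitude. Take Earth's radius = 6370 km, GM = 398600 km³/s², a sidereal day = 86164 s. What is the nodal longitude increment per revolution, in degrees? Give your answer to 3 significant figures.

Semi-major axis a = 6370 + 946 = 7316 km. Period T = 2π√(a³/μ) = 2π√(7316³/398600) = 6227.6 s = 103.79 min.
During one orbit Earth rotates (6227.6 / 86164) × 360° = 26.02°.

26.0°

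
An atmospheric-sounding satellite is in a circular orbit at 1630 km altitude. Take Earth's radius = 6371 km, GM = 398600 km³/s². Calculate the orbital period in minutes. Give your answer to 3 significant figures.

Semi-major axis a = 6371 + 1630 = 8001 km. Period T = 2π√(a³/μ) = 2π√(8001³/398600) = 7122.4 s = 118.71 min.

119 min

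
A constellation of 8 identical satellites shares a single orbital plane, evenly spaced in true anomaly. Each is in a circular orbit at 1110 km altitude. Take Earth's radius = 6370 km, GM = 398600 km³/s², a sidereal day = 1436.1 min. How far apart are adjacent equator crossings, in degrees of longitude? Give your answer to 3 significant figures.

Semi-major axis a = 6370 + 1110 = 7480 km. Period T = 2π√(a³/μ) = 2π√(7480³/398600) = 6438.2 s = 107.30 min.
Single-satellite node shift = (6438.2/86166) × 360° = 26.90°.
With 8 satellites evenly phased, successive equator crossings are 26.90/8 = 3.362° apart.

3.36°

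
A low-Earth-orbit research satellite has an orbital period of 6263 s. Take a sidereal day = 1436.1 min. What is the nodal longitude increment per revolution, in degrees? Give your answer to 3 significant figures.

During one orbit Earth rotates (6263.0 / 86166) × 360° = 26.17°.

26.2°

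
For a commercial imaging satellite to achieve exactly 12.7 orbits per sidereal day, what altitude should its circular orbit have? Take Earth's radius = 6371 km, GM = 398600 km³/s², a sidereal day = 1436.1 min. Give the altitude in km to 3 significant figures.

1380 km

Required period T = 86166 / 12.7 = 6784.7 s.
From T = 2π√(a³/μ): a = (μ T²/4π²)^(1/3) = (398600 × 6784.7² / 4π²)^(1/3) = 7746 km.
Altitude h = a − R = 7746 − 6371 = 1375 km.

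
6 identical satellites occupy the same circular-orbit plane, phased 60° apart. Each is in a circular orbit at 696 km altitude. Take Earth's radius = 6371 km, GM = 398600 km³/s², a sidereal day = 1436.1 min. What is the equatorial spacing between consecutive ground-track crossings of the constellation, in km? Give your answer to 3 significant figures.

Semi-major axis a = 6371 + 696 = 7067 km. Period T = 2π√(a³/μ) = 2π√(7067³/398600) = 5912.4 s = 98.54 min.
Single-satellite node shift = (5912.4/86166) × 360° = 24.70°.
With 6 satellites evenly phased, successive equator crossings are 24.70/6 = 4.117° apart.
That is 4.117 × 111.2 = 458 km at the equator.

458 km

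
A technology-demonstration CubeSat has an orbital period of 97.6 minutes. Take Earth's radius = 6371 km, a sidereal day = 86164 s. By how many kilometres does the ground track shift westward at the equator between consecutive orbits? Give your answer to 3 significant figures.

2720 km

T = 97.6 min = 5856.0 s.
During one orbit Earth rotates (5856.0 / 86164) × 360° = 24.47°.
At the equator that is 24.47° × (2π·6371/360) km/° = 24.47 × 111.2 = 2721 km.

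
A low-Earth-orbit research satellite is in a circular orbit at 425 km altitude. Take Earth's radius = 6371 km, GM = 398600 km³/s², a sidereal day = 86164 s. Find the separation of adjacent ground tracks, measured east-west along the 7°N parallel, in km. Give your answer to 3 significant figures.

2570 km

Semi-major axis a = 6371 + 425 = 6796 km. Period T = 2π√(a³/μ) = 2π√(6796³/398600) = 5575.6 s = 92.93 min.
Node shift per orbit = (5575.6/86164) × 360° = 23.30°.
Equatorial spacing = 23.30 × 111.2 km/° = 2590 km.
At 7° latitude, spacing = 2590 × cos(7°) = 2571 km.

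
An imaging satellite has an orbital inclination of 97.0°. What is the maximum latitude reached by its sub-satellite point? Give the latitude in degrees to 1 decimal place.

83.0°

Retrograde orbit: the ground track reaches ±(180° − i) = ±(180 − 97.0) = ±83.0°.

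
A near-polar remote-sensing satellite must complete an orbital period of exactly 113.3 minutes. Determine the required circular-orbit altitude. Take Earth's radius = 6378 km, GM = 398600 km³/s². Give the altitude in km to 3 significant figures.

1380 km

T = 113.3 min = 6798.0 s.
From T = 2π√(a³/μ): a = (μ T²/4π²)^(1/3) = (398600 × 6798.0² / 4π²)^(1/3) = 7756 km.
Altitude h = a − R = 7756 − 6378 = 1378 km.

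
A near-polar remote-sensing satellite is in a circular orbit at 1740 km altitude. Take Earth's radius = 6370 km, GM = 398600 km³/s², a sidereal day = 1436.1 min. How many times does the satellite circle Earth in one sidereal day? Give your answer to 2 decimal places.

11.85

Semi-major axis a = 6370 + 1740 = 8110 km. Period T = 2π√(a³/μ) = 2π√(8110³/398600) = 7268.5 s = 121.14 min.
Orbits per sidereal day = 86166 / 7268.5 = 11.855.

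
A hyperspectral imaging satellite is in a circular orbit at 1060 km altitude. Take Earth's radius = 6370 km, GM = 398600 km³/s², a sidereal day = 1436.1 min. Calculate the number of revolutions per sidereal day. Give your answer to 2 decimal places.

Semi-major axis a = 6370 + 1060 = 7430 km. Period T = 2π√(a³/μ) = 2π√(7430³/398600) = 6373.7 s = 106.23 min.
Orbits per sidereal day = 86166 / 6373.7 = 13.519.

13.52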